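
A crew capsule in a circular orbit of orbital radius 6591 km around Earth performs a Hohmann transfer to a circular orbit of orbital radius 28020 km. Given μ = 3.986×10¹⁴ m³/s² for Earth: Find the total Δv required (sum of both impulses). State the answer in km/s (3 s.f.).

Δv_total ≈ 3.56 km/s

r₁ = 6591 km = 6.591×10⁶ m.
r₂ = 28020 km = 2.802×10⁷ m.
Transfer ellipse a_t = (r₁ + r₂)/2 = 1.731×10⁷ m.
At r₁: circular v_c1 = √(μ/r₁) = 7777 m/s; transfer-perigee v_p = √[μ(2/r₁ − 1/a_t)] = 9895 m/s.
Δv₁ = v_p − v_c1 = 2119 m/s.
At r₂: circular v_c2 = √(μ/r₂) = 3772 m/s; transfer-apogee v_a = √[μ(2/r₂ − 1/a_t)] = 2328 m/s.
Δv₂ = v_c2 − v_a = 1444 m/s.
Total Δv = Δv₁ + Δv₂ = 3563 m/s = 3.563 km/s.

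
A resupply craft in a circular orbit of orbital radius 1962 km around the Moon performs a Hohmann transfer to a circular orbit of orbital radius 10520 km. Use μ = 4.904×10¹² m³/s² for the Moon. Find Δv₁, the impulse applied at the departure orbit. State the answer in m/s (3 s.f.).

Δv ≈ 472 m/s

r₁ = 1962 km = 1.962×10⁶ m.
r₂ = 10520 km = 1.052×10⁷ m.
Transfer ellipse a_t = (r₁ + r₂)/2 = 6.241×10⁶ m.
At r₁: circular v_c1 = √(μ/r₁) = 1581 m/s; transfer-perilune v_p = √[μ(2/r₁ − 1/a_t)] = 2053 m/s.
Δv₁ = v_p − v_c1 = 471.6 m/s.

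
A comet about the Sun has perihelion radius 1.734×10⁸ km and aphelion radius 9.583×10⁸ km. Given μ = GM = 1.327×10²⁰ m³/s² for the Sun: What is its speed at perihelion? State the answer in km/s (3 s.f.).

v ≈ 36.0 km/s

Semi-major axis a = (r_p + r_a)/2 = 5.6585×10⁸ km = 5.658×10¹¹ m.
Vis-viva: v² = μ(2/r − 1/a) = 1.327×10²⁰ × (1.153×10⁻¹¹ − 1.767×10⁻¹²) = 1.296×10⁹ m²/s².
v = 36000 m/s = 36.00 km/s.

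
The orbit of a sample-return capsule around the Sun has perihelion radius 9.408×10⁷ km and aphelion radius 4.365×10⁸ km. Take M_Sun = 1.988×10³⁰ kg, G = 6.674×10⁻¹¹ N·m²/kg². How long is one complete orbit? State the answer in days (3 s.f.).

T ≈ 863 days

μ = GM = 6.674×10⁻¹¹ × 1.988×10³⁰ = 1.327×10²⁰ m³/s².
Semi-major axis a = (r_p + r_a)/2 = (9.4080×10⁷ + 4.3650×10⁸)/2 = 2.6529×10⁸ km = 2.653×10¹¹ m.
By Kepler's third law T = 2π√(a³/μ) = 2π × 1.186×10⁷ = 7.453×10⁷ s.
= 862.7 days.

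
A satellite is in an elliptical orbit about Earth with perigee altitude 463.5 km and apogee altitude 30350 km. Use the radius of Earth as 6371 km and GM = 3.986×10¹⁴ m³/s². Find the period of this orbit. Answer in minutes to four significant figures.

T ≈ 533.1 minutes

r_p = 6371 + 463.5 = 6834.5 km = 6.8345×10⁶ m.
r_a = 6371 + 30350 = 36721 km = 3.6721×10⁷ m.
Semi-major axis a = (r_p + r_a)/2 = (6834.5 + 36721)/2 = 21778 km = 2.178×10⁷ m.
By Kepler's third law T = 2π√(a³/μ) = 2π × 5.090×10³ = 3.198×10⁴ s.
= 533.1 minutes.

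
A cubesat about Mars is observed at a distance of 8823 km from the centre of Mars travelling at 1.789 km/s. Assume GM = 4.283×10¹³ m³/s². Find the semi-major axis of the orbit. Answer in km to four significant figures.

a ≈ 6581 km

r = 8.823×10⁶ m.
Specific orbital energy ε = v²/2 − μ/r = (1789)²/2 − 4.283×10¹³/8.823×10⁶ = -3.254×10⁶ J/kg.
Since ε = −μ/(2a), a = −μ/(2ε) = 6.581×10⁶ m = 6580.9 km.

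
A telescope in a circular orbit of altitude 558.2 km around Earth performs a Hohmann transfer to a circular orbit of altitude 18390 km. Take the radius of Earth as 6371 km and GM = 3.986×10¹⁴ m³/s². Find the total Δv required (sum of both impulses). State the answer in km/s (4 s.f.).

Δv_total ≈ 3.256 km/s

r₁ = 6371 + 558.2 = 6929.2 km = 6.9292×10⁶ m.
r₂ = 6371 + 18390 = 24761 km = 2.4761×10⁷ m.
Transfer ellipse a_t = (r₁ + r₂)/2 = 1.585×10⁷ m.
At r₁: circular v_c1 = √(μ/r₁) = 7585 m/s; transfer-perigee v_p = √[μ(2/r₁ − 1/a_t)] = 9481 m/s.
Δv₁ = v_p − v_c1 = 1897 m/s.
At r₂: circular v_c2 = √(μ/r₂) = 4012 m/s; transfer-apogee v_a = √[μ(2/r₂ − 1/a_t)] = 2653 m/s.
Δv₂ = v_c2 − v_a = 1359 m/s.
Total Δv = Δv₁ + Δv₂ = 3256 m/s = 3.256 km/s.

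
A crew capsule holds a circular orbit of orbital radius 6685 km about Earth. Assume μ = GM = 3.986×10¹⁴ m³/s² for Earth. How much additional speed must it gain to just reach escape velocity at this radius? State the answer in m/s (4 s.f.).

r = 6685 km = 6.685×10⁶ m.
Circular speed v_c = √(μ/r) = 7722 m/s.
Escape speed v_esc = √(2μ/r) = √2 × v_c = 10920 m/s.
Δv = v_esc − v_c = 3198 m/s.

Δv ≈ 3198 m/s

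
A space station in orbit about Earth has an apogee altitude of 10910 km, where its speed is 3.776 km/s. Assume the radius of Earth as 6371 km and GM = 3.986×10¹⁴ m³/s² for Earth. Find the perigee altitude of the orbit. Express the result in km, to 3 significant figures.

r_a = 6371 + 10910 = 17281 km = 1.728×10⁷ m.
Specific energy ε = v²/2 − μ/r = -1.594×10⁷ J/kg, so a = −μ/(2ε) = 1.251×10⁷ m.
The apsides satisfy r_p + r_a = 2a, so the perigee radius is 2a − r_a = 7.730×10⁶ m = 7730.4 km.
Perigee altitude = 7730.4 − 6371 = 1359.4 km.

perigee altitude ≈ 1360 km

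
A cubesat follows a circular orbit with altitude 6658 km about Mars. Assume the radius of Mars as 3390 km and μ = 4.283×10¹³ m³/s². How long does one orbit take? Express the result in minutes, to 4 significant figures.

r = 3390 + 6658 = 10048 km = 1.0048×10⁷ m.
Kepler's third law: T = 2π√(r³/μ) = 2π√((1.005×10⁷)³ / 4.283×10¹³).
r³/μ = 2.369×10⁷ s², so T = 2π × 4.867×10³ = 3.058×10⁴ s.
Converting: 3.058×10⁴ s ÷ 60.00 = 509.7 minutes.

T ≈ 509.7 minutes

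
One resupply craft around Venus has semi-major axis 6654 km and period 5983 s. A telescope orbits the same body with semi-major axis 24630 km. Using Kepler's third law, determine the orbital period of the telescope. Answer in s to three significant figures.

T₂ ≈ 42600 s

Kepler's third law: T² ∝ a³, so T₂ = T₁ (a₂/a₁)^(3/2).
a₂/a₁ = 3.702, (a₂/a₁)^(3/2) = 7.122.
T₂ = 5983 × 7.122 = 42610 s.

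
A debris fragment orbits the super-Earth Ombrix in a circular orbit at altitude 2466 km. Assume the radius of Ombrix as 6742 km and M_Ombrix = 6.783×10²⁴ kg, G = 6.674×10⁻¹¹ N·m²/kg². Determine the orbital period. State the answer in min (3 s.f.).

T ≈ 138 min

μ = GM = 6.674×10⁻¹¹ × 6.783×10²⁴ = 4.527×10¹⁴ m³/s².
r = 6742 + 2466 = 9208.0 km = 9.2080×10⁶ m.
Kepler's third law: T = 2π√(r³/μ) = 2π√((9.208×10⁶)³ / 4.527×10¹⁴).
r³/μ = 1.725×10⁶ s², so T = 2π × 1.313×10³ = 8.251×10³ s.
Converting: 8.251×10³ s ÷ 60.00 = 137.5 min.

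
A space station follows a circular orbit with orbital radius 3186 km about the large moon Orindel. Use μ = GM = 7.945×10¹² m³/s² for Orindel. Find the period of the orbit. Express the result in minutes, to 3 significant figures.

T ≈ 211 minutes

r = 3186 km = 3.186×10⁶ m.
Kepler's third law: T = 2π√(r³/μ) = 2π√((3.186×10⁶)³ / 7.945×10¹²).
r³/μ = 4.070×10⁶ s², so T = 2π × 2.018×10³ = 1.268×10⁴ s.
Converting: 1.268×10⁴ s ÷ 60.00 = 211.3 minutes.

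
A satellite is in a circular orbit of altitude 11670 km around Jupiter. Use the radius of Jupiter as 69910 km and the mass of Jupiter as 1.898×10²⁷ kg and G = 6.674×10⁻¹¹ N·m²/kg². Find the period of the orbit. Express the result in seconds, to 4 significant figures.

μ = GM = 6.674×10⁻¹¹ × 1.898×10²⁷ = 1.267×10¹⁷ m³/s².
r = 69910 + 11670 = 81580 km = 8.1580×10⁷ m.
Kepler's third law: T = 2π√(r³/μ) = 2π√((8.158×10⁷)³ / 1.267×10¹⁷).
r³/μ = 4.286×10⁶ s², so T = 2π × 2.070×10³ = 1.301×10⁴ s.

T ≈ 13010 seconds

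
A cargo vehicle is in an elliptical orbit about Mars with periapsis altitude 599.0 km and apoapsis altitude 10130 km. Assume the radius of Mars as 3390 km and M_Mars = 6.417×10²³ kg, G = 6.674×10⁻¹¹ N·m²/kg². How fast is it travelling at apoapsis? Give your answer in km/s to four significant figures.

μ = GM = 6.674×10⁻¹¹ × 6.417×10²³ = 4.283×10¹³ m³/s².
r_p = 3390 + 599.0 = 3989.0 km = 3.9890×10⁶ m.
r_a = 3390 + 10130 = 13520 km = 1.3520×10⁷ m.
Semi-major axis a = (r_p + r_a)/2 = 8754.5 km = 8.754×10⁶ m.
Vis-viva: v² = μ(2/r − 1/a) = 4.283×10¹³ × (1.479×10⁻⁷ − 1.142×10⁻⁷) = 1.443×10⁶ m²/s².
v = 1201 m/s = 1.201 km/s.

v ≈ 1.201 km/s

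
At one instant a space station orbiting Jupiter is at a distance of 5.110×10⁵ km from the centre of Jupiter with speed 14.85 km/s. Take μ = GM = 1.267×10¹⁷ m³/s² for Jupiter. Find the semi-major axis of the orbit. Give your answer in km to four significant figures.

a ≈ 4.601×10⁵ km

r = 5.110×10⁸ m.
Vis-viva rearranged: 1/a = 2/r − v²/μ = 3.914×10⁻⁹ − 1.741×10⁻⁹ = 2.173×10⁻⁹ m⁻¹.
a = 4.601×10⁸ m = 4.6011×10⁵ km.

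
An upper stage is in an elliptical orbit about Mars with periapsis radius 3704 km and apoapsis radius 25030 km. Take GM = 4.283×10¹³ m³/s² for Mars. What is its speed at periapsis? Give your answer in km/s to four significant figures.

Semi-major axis a = (r_p + r_a)/2 = 14367 km = 1.437×10⁷ m.
Vis-viva: v² = μ(2/r − 1/a) = 4.283×10¹³ × (5.400×10⁻⁷ − 6.960×10⁻⁸) = 2.015×10⁷ m²/s².
v = 4488 m/s = 4.488 km/s.

v ≈ 4.488 km/s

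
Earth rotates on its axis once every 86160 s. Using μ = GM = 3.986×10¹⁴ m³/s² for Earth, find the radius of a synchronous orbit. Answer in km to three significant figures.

A synchronous orbit has period T, so by Kepler's third law a = (μT²/4π²)^(1/3).
μT²/4π² = 3.986×10¹⁴ × (8.616×10⁴)² / 39.48 = 7.495×10²² m³.
a = 4.216×10⁷ m = 42163 km.

r_sync ≈ 42200 km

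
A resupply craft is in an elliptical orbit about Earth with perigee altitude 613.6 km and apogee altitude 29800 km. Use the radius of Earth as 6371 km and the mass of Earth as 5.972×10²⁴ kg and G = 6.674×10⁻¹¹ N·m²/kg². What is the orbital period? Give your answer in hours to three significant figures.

T ≈ 8.76 hours

μ = GM = 6.674×10⁻¹¹ × 5.972×10²⁴ = 3.986×10¹⁴ m³/s².
r_p = 6371 + 613.6 = 6984.6 km = 6.9846×10⁶ m.
r_a = 6371 + 29800 = 36171 km = 3.6171×10⁷ m.
Semi-major axis a = (r_p + r_a)/2 = (6984.6 + 36171)/2 = 21578 km = 2.158×10⁷ m.
By Kepler's third law T = 2π√(a³/μ) = 2π × 5.021×10³ = 3.155×10⁴ s.
= 8.763 hours.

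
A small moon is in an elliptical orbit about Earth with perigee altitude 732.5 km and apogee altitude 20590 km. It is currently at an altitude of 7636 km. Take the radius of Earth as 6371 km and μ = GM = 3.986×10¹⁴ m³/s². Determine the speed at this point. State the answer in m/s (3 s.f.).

v ≈ 5790 m/s

r_p = 6371 + 732.5 = 7103.5 km = 7.1035×10⁶ m.
r_a = 6371 + 20590 = 26961 km = 2.6961×10⁷ m.
r = 6371 + 7636 = 14007 km = 1.401×10⁷ m.
Semi-major axis a = (r_p + r_a)/2 = 17032 km = 1.703×10⁷ m.
Vis-viva: v² = μ(2/r − 1/a) = 3.986×10¹⁴ × (1.428×10⁻⁷ − 5.871×10⁻⁸) = 3.351×10⁷ m²/s².
v = 5789 m/s.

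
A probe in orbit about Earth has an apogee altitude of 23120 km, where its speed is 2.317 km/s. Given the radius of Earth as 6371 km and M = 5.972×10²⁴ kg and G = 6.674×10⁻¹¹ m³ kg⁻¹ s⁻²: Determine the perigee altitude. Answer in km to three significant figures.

perigee altitude ≈ 938 km

μ = GM = 6.674×10⁻¹¹ × 5.972×10²⁴ = 3.986×10¹⁴ m³/s².
r_a = 6371 + 23120 = 29491 km = 2.949×10⁷ m.
Specific energy ε = v²/2 − μ/r = -1.083×10⁷ J/kg, so a = −μ/(2ε) = 1.840×10⁷ m.
The apsides satisfy r_p + r_a = 2a, so the perigee radius is 2a − r_a = 7.309×10⁶ m = 7308.9 km.
Perigee altitude = 7308.9 − 6371 = 937.90 km.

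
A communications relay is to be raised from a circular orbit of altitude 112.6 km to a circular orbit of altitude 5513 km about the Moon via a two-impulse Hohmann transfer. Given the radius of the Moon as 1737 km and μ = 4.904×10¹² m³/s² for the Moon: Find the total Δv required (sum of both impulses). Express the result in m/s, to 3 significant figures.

Δv_total ≈ 725 m/s

r₁ = 1737 + 112.6 = 1849.6 km = 1.8496×10⁶ m.
r₂ = 1737 + 5513 = 7250.0 km = 7.2500×10⁶ m.
Transfer ellipse a_t = (r₁ + r₂)/2 = 4.550×10⁶ m.
At r₁: circular v_c1 = √(μ/r₁) = 1628 m/s; transfer-perilune v_p = √[μ(2/r₁ − 1/a_t)] = 2055 m/s.
Δv₁ = v_p − v_c1 = 427.2 m/s.
At r₂: circular v_c2 = √(μ/r₂) = 822.4 m/s; transfer-apolune v_a = √[μ(2/r₂ − 1/a_t)] = 524.4 m/s.
Δv₂ = v_c2 − v_a = 298.1 m/s.
Total Δv = Δv₁ + Δv₂ = 725.2 m/s.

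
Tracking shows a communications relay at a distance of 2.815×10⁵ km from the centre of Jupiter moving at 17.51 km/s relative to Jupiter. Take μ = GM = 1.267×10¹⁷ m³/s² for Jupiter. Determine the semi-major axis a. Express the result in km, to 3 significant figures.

a ≈ 2.13×10⁵ km

r = 2.815×10⁸ m.
Vis-viva rearranged: 1/a = 2/r − v²/μ = 7.105×10⁻⁹ − 2.420×10⁻⁹ = 4.685×10⁻⁹ m⁻¹.
a = 2.135×10⁸ m = 2.1345×10⁵ km.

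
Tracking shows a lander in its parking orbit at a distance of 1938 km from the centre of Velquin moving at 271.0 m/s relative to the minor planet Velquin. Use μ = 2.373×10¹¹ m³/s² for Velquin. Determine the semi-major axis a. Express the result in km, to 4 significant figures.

r = 1.938×10⁶ m.
Vis-viva rearranged: 1/a = 2/r − v²/μ = 1.032×10⁻⁶ − 3.095×10⁻⁷ = 7.225×10⁻⁷ m⁻¹.
a = 1.384×10⁶ m = 1384.1 km.

a ≈ 1384 km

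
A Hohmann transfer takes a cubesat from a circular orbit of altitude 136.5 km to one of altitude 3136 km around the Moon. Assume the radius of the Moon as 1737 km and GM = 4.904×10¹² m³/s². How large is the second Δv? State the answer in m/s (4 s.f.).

r₁ = 1737 + 136.5 = 1873.5 km = 1.8735×10⁶ m.
r₂ = 1737 + 3136 = 4873.0 km = 4.8730×10⁶ m.
Transfer ellipse a_t = (r₁ + r₂)/2 = 3.373×10⁶ m.
At r₁: circular v_c1 = √(μ/r₁) = 1618 m/s; transfer-perilune v_p = √[μ(2/r₁ − 1/a_t)] = 1945 m/s.
At r₂: circular v_c2 = √(μ/r₂) = 1003 m/s; transfer-apolune v_a = √[μ(2/r₂ − 1/a_t)] = 747.6 m/s.
Δv₂ = v_c2 − v_a = 255.6 m/s.

Δv ≈ 255.6 m/s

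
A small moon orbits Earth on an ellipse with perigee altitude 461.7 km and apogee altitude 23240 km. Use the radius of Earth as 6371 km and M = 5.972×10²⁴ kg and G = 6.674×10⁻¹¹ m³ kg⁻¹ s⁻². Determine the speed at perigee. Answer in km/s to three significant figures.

μ = GM = 6.674×10⁻¹¹ × 5.972×10²⁴ = 3.986×10¹⁴ m³/s².
r_p = 6371 + 461.7 = 6832.7 km = 6.8327×10⁶ m.
r_a = 6371 + 23240 = 29611 km = 2.9611×10⁷ m.
Semi-major axis a = (r_p + r_a)/2 = 18222 km = 1.822×10⁷ m.
Vis-viva: v² = μ(2/r − 1/a) = 3.986×10¹⁴ × (2.927×10⁻⁷ − 5.488×10⁻⁸) = 9.479×10⁷ m²/s².
v = 9736 m/s = 9.736 km/s.

v ≈ 9.74 km/s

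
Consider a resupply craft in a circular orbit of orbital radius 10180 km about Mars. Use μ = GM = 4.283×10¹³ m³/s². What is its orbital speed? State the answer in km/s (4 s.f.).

r = 10180 km = 1.018×10⁷ m.
For a circular orbit v = √(μ/r) = √(4.283×10¹³ / 1.018×10⁷) = √(4.207×10⁶) = 2051 m/s.
That is 2.051 km/s.

v ≈ 2.051 km/s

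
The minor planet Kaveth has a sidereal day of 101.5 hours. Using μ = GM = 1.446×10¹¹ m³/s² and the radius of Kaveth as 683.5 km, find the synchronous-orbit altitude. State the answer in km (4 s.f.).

T = 101.5 hours = 3.654×10⁵ s.
A synchronous orbit has period T, so by Kepler's third law a = (μT²/4π²)^(1/3).
μT²/4π² = 1.446×10¹¹ × (3.654×10⁵)² / 39.48 = 4.890×10²⁰ m³.
a = 7.879×10⁶ m = 7878.6 km.
Altitude h = a − R = 7878.6 − 683.5 = 7195.1 km.

h_sync ≈ 7195 km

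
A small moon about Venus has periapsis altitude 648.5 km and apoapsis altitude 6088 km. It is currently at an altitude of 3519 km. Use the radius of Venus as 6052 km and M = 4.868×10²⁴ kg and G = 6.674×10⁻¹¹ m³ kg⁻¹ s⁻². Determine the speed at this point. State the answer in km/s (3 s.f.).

v ≈ 5.78 km/s

μ = GM = 6.674×10⁻¹¹ × 4.868×10²⁴ = 3.249×10¹⁴ m³/s².
r_p = 6052 + 648.5 = 6700.5 km = 6.7005×10⁶ m.
r_a = 6052 + 6088 = 12140 km = 1.2140×10⁷ m.
r = 6052 + 3519 = 9571.0 km = 9.571×10⁶ m.
Semi-major axis a = (r_p + r_a)/2 = 9420.2 km = 9.420×10⁶ m.
Vis-viva: v² = μ(2/r − 1/a) = 3.249×10¹⁴ × (2.090×10⁻⁷ − 1.062×10⁻⁷) = 3.340×10⁷ m²/s².
v = 5779 m/s = 5.779 km/s.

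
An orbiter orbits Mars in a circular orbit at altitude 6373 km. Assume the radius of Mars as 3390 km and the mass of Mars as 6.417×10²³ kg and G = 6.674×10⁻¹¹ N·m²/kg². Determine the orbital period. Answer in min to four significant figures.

μ = GM = 6.674×10⁻¹¹ × 6.417×10²³ = 4.283×10¹³ m³/s².
r = 3390 + 6373 = 9763.0 km = 9.7630×10⁶ m.
Kepler's third law: T = 2π√(r³/μ) = 2π√((9.763×10⁶)³ / 4.283×10¹³).
r³/μ = 2.173×10⁷ s², so T = 2π × 4.661×10³ = 2.929×10⁴ s.
Converting: 2.929×10⁴ s ÷ 60.00 = 488.1 min.

T ≈ 488.1 min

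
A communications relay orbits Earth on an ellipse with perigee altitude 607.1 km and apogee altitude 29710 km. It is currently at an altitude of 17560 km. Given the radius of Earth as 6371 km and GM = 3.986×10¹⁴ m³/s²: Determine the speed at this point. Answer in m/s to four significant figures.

r_p = 6371 + 607.1 = 6978.1 km = 6.9781×10⁶ m.
r_a = 6371 + 29710 = 36081 km = 3.6081×10⁷ m.
r = 6371 + 17560 = 23931 km = 2.393×10⁷ m.
Semi-major axis a = (r_p + r_a)/2 = 21530 km = 2.153×10⁷ m.
Vis-viva: v² = μ(2/r − 1/a) = 3.986×10¹⁴ × (8.357×10⁻⁸ − 4.645×10⁻⁸) = 1.480×10⁷ m²/s².
v = 3847 m/s.

v ≈ 3847 m/s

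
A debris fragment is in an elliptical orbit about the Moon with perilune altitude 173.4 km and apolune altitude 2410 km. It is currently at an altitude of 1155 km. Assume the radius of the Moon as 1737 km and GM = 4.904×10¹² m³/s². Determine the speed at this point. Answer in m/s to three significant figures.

v ≈ 1330 m/s

r_p = 1737 + 173.4 = 1910.4 km = 1.9104×10⁶ m.
r_a = 1737 + 2410 = 4147.0 km = 4.1470×10⁶ m.
r = 1737 + 1155 = 2892.0 km = 2.892×10⁶ m.
Semi-major axis a = (r_p + r_a)/2 = 3028.7 km = 3.029×10⁶ m.
Vis-viva: v² = μ(2/r − 1/a) = 4.904×10¹² × (6.916×10⁻⁷ − 3.302×10⁻⁷) = 1.772×10⁶ m²/s².
v = 1331 m/s.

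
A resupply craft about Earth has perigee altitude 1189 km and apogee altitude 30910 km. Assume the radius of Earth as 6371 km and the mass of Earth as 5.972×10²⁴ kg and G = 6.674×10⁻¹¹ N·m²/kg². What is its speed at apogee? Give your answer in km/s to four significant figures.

v ≈ 1.899 km/s

μ = GM = 6.674×10⁻¹¹ × 5.972×10²⁴ = 3.986×10¹⁴ m³/s².
r_p = 6371 + 1189 = 7560.0 km = 7.5600×10⁶ m.
r_a = 6371 + 30910 = 37281 km = 3.7281×10⁷ m.
Semi-major axis a = (r_p + r_a)/2 = 22420 km = 2.242×10⁷ m.
Vis-viva: v² = μ(2/r − 1/a) = 3.986×10¹⁴ × (5.365×10⁻⁸ − 4.460×10⁻⁸) = 3.605×10⁶ m²/s².
v = 1899 m/s = 1.899 km/s.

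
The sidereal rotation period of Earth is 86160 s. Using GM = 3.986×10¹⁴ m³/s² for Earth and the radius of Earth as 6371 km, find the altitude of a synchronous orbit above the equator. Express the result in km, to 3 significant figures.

A synchronous orbit has period T, so by Kepler's third law a = (μT²/4π²)^(1/3).
μT²/4π² = 3.986×10¹⁴ × (8.616×10⁴)² / 39.48 = 7.495×10²² m³.
a = 4.216×10⁷ m = 42163 km.
Altitude h = a − R = 42163 − 6371 = 35792 km.

h_sync ≈ 35800 km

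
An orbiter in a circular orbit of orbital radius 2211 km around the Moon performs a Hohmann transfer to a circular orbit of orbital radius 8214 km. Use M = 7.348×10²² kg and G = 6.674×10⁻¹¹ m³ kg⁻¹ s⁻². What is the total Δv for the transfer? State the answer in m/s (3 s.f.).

μ = GM = 6.674×10⁻¹¹ × 7.348×10²² = 4.904×10¹² m³/s².
r₁ = 2211 km = 2.211×10⁶ m.
r₂ = 8214 km = 8.214×10⁶ m.
Transfer ellipse a_t = (r₁ + r₂)/2 = 5.212×10⁶ m.
At r₁: circular v_c1 = √(μ/r₁) = 1489 m/s; transfer-perilune v_p = √[μ(2/r₁ − 1/a_t)] = 1870 m/s.
Δv₁ = v_p − v_c1 = 380.2 m/s.
At r₂: circular v_c2 = √(μ/r₂) = 772.7 m/s; transfer-apolune v_a = √[μ(2/r₂ − 1/a_t)] = 503.2 m/s.
Δv₂ = v_c2 − v_a = 269.4 m/s.
Total Δv = Δv₁ + Δv₂ = 649.7 m/s.

Δv_total ≈ 650 m/s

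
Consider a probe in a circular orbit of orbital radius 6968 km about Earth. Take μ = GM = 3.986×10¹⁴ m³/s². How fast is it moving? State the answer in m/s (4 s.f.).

v ≈ 7563 m/s

r = 6968 km = 6.968×10⁶ m.
For a circular orbit v = √(μ/r) = √(3.986×10¹⁴ / 6.968×10⁶) = √(5.720×10⁷) = 7563 m/s.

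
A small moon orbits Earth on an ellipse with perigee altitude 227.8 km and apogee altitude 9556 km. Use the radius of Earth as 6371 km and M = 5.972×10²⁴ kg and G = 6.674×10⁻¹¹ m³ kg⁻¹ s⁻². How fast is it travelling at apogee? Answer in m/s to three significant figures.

μ = GM = 6.674×10⁻¹¹ × 5.972×10²⁴ = 3.986×10¹⁴ m³/s².
r_p = 6371 + 227.8 = 6598.8 km = 6.5988×10⁶ m.
r_a = 6371 + 9556 = 15927 km = 1.5927×10⁷ m.
Semi-major axis a = (r_p + r_a)/2 = 11263 km = 1.126×10⁷ m.
Vis-viva: v² = μ(2/r − 1/a) = 3.986×10¹⁴ × (1.256×10⁻⁷ − 8.879×10⁻⁸) = 1.466×10⁷ m²/s².
v = 3829 m/s.

v ≈ 3830 m/s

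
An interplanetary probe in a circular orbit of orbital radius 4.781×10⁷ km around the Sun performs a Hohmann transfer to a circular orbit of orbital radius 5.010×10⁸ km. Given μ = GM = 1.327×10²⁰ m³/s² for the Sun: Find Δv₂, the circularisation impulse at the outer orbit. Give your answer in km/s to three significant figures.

Δv ≈ 9.48 km/s

r₁ = 4.781×10⁷ km = 4.781×10¹⁰ m.
r₂ = 5.010×10⁸ km = 5.010×10¹¹ m.
Transfer ellipse a_t = (r₁ + r₂)/2 = 2.744×10¹¹ m.
At r₁: circular v_c1 = √(μ/r₁) = 52680 m/s; transfer-perihelion v_p = √[μ(2/r₁ − 1/a_t)] = 71190 m/s.
At r₂: circular v_c2 = √(μ/r₂) = 16270 m/s; transfer-aphelion v_a = √[μ(2/r₂ − 1/a_t)] = 6793 m/s.
Δv₂ = v_c2 − v_a = 9482 m/s.
= 9.482 km/s.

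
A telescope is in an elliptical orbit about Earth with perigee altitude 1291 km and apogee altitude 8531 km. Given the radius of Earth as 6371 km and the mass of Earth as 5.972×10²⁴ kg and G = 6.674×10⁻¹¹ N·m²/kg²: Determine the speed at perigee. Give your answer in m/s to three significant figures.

v ≈ 8290 m/s

μ = GM = 6.674×10⁻¹¹ × 5.972×10²⁴ = 3.986×10¹⁴ m³/s².
r_p = 6371 + 1291 = 7662.0 km = 7.6620×10⁶ m.
r_a = 6371 + 8531 = 14902 km = 1.4902×10⁷ m.
Semi-major axis a = (r_p + r_a)/2 = 11282 km = 1.128×10⁷ m.
Vis-viva: v² = μ(2/r − 1/a) = 3.986×10¹⁴ × (2.610×10⁻⁷ − 8.864×10⁻⁸) = 6.871×10⁷ m²/s².
v = 8289 m/s.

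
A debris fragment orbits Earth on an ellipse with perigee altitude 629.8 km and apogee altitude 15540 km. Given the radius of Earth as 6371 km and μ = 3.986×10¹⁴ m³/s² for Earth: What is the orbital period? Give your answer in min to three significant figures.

r_p = 6371 + 629.8 = 7000.8 km = 7.0008×10⁶ m.
r_a = 6371 + 15540 = 21911 km = 2.1911×10⁷ m.
Semi-major axis a = (r_p + r_a)/2 = (7000.8 + 21911)/2 = 14456 km = 1.446×10⁷ m.
By Kepler's third law T = 2π√(a³/μ) = 2π × 2.753×10³ = 1.730×10⁴ s.
= 288.3 min.

T ≈ 288 min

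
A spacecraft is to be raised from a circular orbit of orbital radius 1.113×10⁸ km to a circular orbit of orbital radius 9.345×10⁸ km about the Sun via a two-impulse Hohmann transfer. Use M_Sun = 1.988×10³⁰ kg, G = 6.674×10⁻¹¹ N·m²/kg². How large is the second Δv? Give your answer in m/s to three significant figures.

Δv ≈ 6420 m/s

μ = GM = 6.674×10⁻¹¹ × 1.988×10³⁰ = 1.327×10²⁰ m³/s².
r₁ = 1.113×10⁸ km = 1.113×10¹¹ m.
r₂ = 9.345×10⁸ km = 9.345×10¹¹ m.
Transfer ellipse a_t = (r₁ + r₂)/2 = 5.229×10¹¹ m.
At r₁: circular v_c1 = √(μ/r₁) = 34530 m/s; transfer-perihelion v_p = √[μ(2/r₁ − 1/a_t)] = 46160 m/s.
At r₂: circular v_c2 = √(μ/r₂) = 11920 m/s; transfer-aphelion v_a = √[μ(2/r₂ − 1/a_t)] = 5497 m/s.
Δv₂ = v_c2 − v_a = 6418 m/s.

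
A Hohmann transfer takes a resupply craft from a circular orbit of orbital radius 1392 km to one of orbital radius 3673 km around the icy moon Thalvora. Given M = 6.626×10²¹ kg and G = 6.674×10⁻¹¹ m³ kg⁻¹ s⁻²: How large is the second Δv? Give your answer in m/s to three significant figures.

μ = GM = 6.674×10⁻¹¹ × 6.626×10²¹ = 4.422×10¹¹ m³/s².
r₁ = 1392 km = 1.392×10⁶ m.
r₂ = 3673 km = 3.673×10⁶ m.
Transfer ellipse a_t = (r₁ + r₂)/2 = 2.532×10⁶ m.
At r₁: circular v_c1 = √(μ/r₁) = 563.6 m/s; transfer-periapsis v_p = √[μ(2/r₁ − 1/a_t)] = 678.8 m/s.
At r₂: circular v_c2 = √(μ/r₂) = 347.0 m/s; transfer-apoapsis v_a = √[μ(2/r₂ − 1/a_t)] = 257.2 m/s.
Δv₂ = v_c2 − v_a = 89.73 m/s.

Δv ≈ 89.7 m/s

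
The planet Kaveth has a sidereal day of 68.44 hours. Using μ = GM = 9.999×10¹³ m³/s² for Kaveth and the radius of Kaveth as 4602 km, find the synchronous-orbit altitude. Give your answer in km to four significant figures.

T = 68.44 hours = 2.464×10⁵ s.
A synchronous orbit has period T, so by Kepler's third law a = (μT²/4π²)^(1/3).
μT²/4π² = 9.999×10¹³ × (2.464×10⁵)² / 39.48 = 1.538×10²³ m³.
a = 5.357×10⁷ m = 53572 km.
Altitude h = a − R = 53572 − 4602 = 48970 km.

h_sync ≈ 48970 km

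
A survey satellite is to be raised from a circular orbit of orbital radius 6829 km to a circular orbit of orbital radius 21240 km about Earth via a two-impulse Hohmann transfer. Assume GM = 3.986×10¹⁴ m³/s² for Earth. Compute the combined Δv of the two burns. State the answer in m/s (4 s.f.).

r₁ = 6829 km = 6.829×10⁶ m.
r₂ = 21240 km = 2.124×10⁷ m.
Transfer ellipse a_t = (r₁ + r₂)/2 = 1.403×10⁷ m.
At r₁: circular v_c1 = √(μ/r₁) = 7640 m/s; transfer-perigee v_p = √[μ(2/r₁ − 1/a_t)] = 9399 m/s.
Δv₁ = v_p − v_c1 = 1759 m/s.
At r₂: circular v_c2 = √(μ/r₂) = 4332 m/s; transfer-apogee v_a = √[μ(2/r₂ − 1/a_t)] = 3022 m/s.
Δv₂ = v_c2 − v_a = 1310 m/s.
Total Δv = Δv₁ + Δv₂ = 3069 m/s.

Δv_total ≈ 3069 m/s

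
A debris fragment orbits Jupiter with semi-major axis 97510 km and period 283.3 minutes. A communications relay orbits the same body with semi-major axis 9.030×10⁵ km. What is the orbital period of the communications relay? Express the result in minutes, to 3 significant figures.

Kepler's third law: T² ∝ a³, so T₂ = T₁ (a₂/a₁)^(3/2).
a₂/a₁ = 9.261, (a₂/a₁)^(3/2) = 28.18.
T₂ = 283.3 × 28.18 = 7984 minutes.

T₂ ≈ 7980 minutes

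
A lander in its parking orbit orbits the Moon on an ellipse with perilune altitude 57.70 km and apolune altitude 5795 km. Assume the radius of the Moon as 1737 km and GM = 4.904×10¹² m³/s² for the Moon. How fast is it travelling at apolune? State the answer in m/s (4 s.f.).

v ≈ 500.6 m/s

r_p = 1737 + 57.70 = 1794.7 km = 1.7947×10⁶ m.
r_a = 1737 + 5795 = 7532.0 km = 7.5320×10⁶ m.
Semi-major axis a = (r_p + r_a)/2 = 4663.4 km = 4.663×10⁶ m.
Vis-viva: v² = μ(2/r − 1/a) = 4.904×10¹² × (2.655×10⁻⁷ − 2.144×10⁻⁷) = 2.506×10⁵ m²/s².
v = 500.6 m/s.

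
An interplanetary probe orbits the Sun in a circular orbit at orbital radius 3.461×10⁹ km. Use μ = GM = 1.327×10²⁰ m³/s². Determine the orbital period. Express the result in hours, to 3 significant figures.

r = 3.461×10⁹ km = 3.461×10¹² m.
Kepler's third law: T = 2π√(r³/μ) = 2π√((3.461×10¹²)³ / 1.327×10²⁰).
r³/μ = 3.124×10¹⁷ s², so T = 2π × 5.589×10⁸ = 3.512×10⁹ s.
Converting: 3.512×10⁹ s ÷ 3600 = 9.755×10⁵ hours.

T ≈ 976000 hours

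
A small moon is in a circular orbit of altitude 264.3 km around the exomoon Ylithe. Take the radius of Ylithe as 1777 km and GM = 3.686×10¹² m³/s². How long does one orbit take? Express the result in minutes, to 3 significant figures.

T ≈ 159 minutes

r = 1777 + 264.3 = 2041.3 km = 2.0413×10⁶ m.
Kepler's third law: T = 2π√(r³/μ) = 2π√((2.041×10⁶)³ / 3.686×10¹²).
r³/μ = 2.308×10⁶ s², so T = 2π × 1.519×10³ = 9.545×10³ s.
Converting: 9.545×10³ s ÷ 60.00 = 159.1 minutes.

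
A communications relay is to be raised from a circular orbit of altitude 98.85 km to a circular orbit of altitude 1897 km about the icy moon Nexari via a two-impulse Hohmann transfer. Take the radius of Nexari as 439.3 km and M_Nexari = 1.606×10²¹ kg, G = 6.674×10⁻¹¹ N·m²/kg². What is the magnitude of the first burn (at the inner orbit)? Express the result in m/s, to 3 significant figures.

Δv ≈ 123 m/s

μ = GM = 6.674×10⁻¹¹ × 1.606×10²¹ = 1.072×10¹¹ m³/s².
r₁ = 439.3 + 98.85 = 538.15 km = 5.3815×10⁵ m.
r₂ = 439.3 + 1897 = 2336.3 km = 2.3363×10⁶ m.
Transfer ellipse a_t = (r₁ + r₂)/2 = 1.437×10⁶ m.
At r₁: circular v_c1 = √(μ/r₁) = 446.3 m/s; transfer-periapsis v_p = √[μ(2/r₁ − 1/a_t)] = 569.0 m/s.
Δv₁ = v_p − v_c1 = 122.7 m/s.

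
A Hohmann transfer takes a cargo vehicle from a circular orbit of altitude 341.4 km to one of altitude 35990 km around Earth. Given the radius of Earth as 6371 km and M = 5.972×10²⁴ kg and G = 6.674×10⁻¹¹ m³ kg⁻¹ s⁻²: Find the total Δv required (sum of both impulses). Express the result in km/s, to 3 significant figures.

Δv_total ≈ 3.88 km/s

μ = GM = 6.674×10⁻¹¹ × 5.972×10²⁴ = 3.986×10¹⁴ m³/s².
r₁ = 6371 + 341.4 = 6712.4 km = 6.7124×10⁶ m.
r₂ = 6371 + 35990 = 42361 km = 4.2361×10⁷ m.
Transfer ellipse a_t = (r₁ + r₂)/2 = 2.454×10⁷ m.
At r₁: circular v_c1 = √(μ/r₁) = 7706 m/s; transfer-perigee v_p = √[μ(2/r₁ − 1/a_t)] = 10120 m/s.
Δv₁ = v_p − v_c1 = 2419 m/s.
At r₂: circular v_c2 = √(μ/r₂) = 3067 m/s; transfer-apogee v_a = √[μ(2/r₂ − 1/a_t)] = 1604 m/s.
Δv₂ = v_c2 − v_a = 1463 m/s.
Total Δv = Δv₁ + Δv₂ = 3882 m/s = 3.882 km/s.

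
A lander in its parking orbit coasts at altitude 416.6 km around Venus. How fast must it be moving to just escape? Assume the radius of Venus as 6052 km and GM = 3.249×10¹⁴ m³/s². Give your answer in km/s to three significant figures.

v_esc ≈ 10.0 km/s

r = 6052 + 416.6 = 6468.6 km = 6.4686×10⁶ m.
Escape speed v_esc = √(2μ/r) = √(2 × 3.249×10¹⁴ / 6.469×10⁶) = √(1.005×10⁸) = 10020 m/s.
= 10.02 km/s.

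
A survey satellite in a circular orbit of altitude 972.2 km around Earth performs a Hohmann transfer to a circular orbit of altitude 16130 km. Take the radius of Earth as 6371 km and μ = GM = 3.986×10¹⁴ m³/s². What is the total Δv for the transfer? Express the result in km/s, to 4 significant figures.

r₁ = 6371 + 972.2 = 7343.2 km = 7.3432×10⁶ m.
r₂ = 6371 + 16130 = 22501 km = 2.2501×10⁷ m.
Transfer ellipse a_t = (r₁ + r₂)/2 = 1.492×10⁷ m.
At r₁: circular v_c1 = √(μ/r₁) = 7368 m/s; transfer-perigee v_p = √[μ(2/r₁ − 1/a_t)] = 9047 m/s.
Δv₁ = v_p − v_c1 = 1680 m/s.
At r₂: circular v_c2 = √(μ/r₂) = 4209 m/s; transfer-apogee v_a = √[μ(2/r₂ − 1/a_t)] = 2953 m/s.
Δv₂ = v_c2 − v_a = 1256 m/s.
Total Δv = Δv₁ + Δv₂ = 2936 m/s = 2.936 km/s.

Δv_total ≈ 2.936 km/s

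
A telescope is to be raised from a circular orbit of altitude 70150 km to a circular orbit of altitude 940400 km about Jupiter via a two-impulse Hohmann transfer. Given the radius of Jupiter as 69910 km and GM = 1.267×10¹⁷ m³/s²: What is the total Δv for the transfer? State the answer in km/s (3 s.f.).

r₁ = 69910 + 70150 = 140060 km = 1.4006×10⁸ m.
r₂ = 69910 + 940400 = 1010300 km = 1.0103×10⁹ m.
Transfer ellipse a_t = (r₁ + r₂)/2 = 5.752×10⁸ m.
At r₁: circular v_c1 = √(μ/r₁) = 30080 m/s; transfer-perijove v_p = √[μ(2/r₁ − 1/a_t)] = 39860 m/s.
Δv₁ = v_p − v_c1 = 9785 m/s.
At r₂: circular v_c2 = √(μ/r₂) = 11200 m/s; transfer-apojove v_a = √[μ(2/r₂ − 1/a_t)] = 5526 m/s.
Δv₂ = v_c2 − v_a = 5672 m/s.
Total Δv = Δv₁ + Δv₂ = 15460 m/s = 15.46 km/s.

Δv_total ≈ 15.5 km/s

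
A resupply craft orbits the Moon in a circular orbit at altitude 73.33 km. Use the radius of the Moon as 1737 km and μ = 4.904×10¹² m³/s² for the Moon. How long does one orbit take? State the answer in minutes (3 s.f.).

r = 1737 + 73.33 = 1810.3 km = 1.8103×10⁶ m.
Kepler's third law: T = 2π√(r³/μ) = 2π√((1.810×10⁶)³ / 4.904×10¹²).
r³/μ = 1.210×10⁶ s², so T = 2π × 1.100×10³ = 6.911×10³ s.
Converting: 6.911×10³ s ÷ 60.00 = 115.2 minutes.

T ≈ 115 minutes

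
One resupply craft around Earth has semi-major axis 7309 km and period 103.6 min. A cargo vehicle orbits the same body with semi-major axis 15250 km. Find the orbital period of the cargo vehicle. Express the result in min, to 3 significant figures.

Kepler's third law: T² ∝ a³, so T₂ = T₁ (a₂/a₁)^(3/2).
a₂/a₁ = 2.086, (a₂/a₁)^(3/2) = 3.014.
T₂ = 103.6 × 3.014 = 312.2 min.

T₂ ≈ 312 min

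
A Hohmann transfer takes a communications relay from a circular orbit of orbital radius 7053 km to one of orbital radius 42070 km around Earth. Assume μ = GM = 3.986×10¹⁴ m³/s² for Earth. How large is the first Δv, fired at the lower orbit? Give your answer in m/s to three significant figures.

Δv ≈ 2320 m/s

r₁ = 7053 km = 7.053×10⁶ m.
r₂ = 42070 km = 4.207×10⁷ m.
Transfer ellipse a_t = (r₁ + r₂)/2 = 2.456×10⁷ m.
At r₁: circular v_c1 = √(μ/r₁) = 7518 m/s; transfer-perigee v_p = √[μ(2/r₁ − 1/a_t)] = 9839 m/s.
Δv₁ = v_p − v_c1 = 2321 m/s.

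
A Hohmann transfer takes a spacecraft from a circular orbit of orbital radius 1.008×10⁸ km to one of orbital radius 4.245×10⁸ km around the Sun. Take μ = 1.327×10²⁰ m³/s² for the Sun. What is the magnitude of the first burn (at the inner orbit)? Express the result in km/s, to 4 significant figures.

r₁ = 1.008×10⁸ km = 1.008×10¹¹ m.
r₂ = 4.245×10⁸ km = 4.245×10¹¹ m.
Transfer ellipse a_t = (r₁ + r₂)/2 = 2.626×10¹¹ m.
At r₁: circular v_c1 = √(μ/r₁) = 36280 m/s; transfer-perihelion v_p = √[μ(2/r₁ − 1/a_t)] = 46130 m/s.
Δv₁ = v_p − v_c1 = 9844 m/s.
= 9.844 km/s.

Δv ≈ 9.844 km/s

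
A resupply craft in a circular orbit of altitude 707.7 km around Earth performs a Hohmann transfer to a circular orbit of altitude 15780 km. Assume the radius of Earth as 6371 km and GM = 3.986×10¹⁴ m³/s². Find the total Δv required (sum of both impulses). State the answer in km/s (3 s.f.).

Δv_total ≈ 3.02 km/s

r₁ = 6371 + 707.7 = 7078.7 km = 7.0787×10⁶ m.
r₂ = 6371 + 15780 = 22151 km = 2.2151×10⁷ m.
Transfer ellipse a_t = (r₁ + r₂)/2 = 1.461×10⁷ m.
At r₁: circular v_c1 = √(μ/r₁) = 7504 m/s; transfer-perigee v_p = √[μ(2/r₁ − 1/a_t)] = 9238 m/s.
Δv₁ = v_p − v_c1 = 1734 m/s.
At r₂: circular v_c2 = √(μ/r₂) = 4242 m/s; transfer-apogee v_a = √[μ(2/r₂ − 1/a_t)] = 2952 m/s.
Δv₂ = v_c2 − v_a = 1290 m/s.
Total Δv = Δv₁ + Δv₂ = 3024 m/s = 3.024 km/s.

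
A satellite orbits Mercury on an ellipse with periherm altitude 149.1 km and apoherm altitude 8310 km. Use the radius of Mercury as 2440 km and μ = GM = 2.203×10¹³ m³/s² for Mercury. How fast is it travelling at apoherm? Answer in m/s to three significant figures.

v ≈ 892 m/s

r_p = 2440 + 149.1 = 2589.1 km = 2.5891×10⁶ m.
r_a = 2440 + 8310 = 10750 km = 1.0750×10⁷ m.
Semi-major axis a = (r_p + r_a)/2 = 6669.6 km = 6.670×10⁶ m.
Vis-viva: v² = μ(2/r − 1/a) = 2.203×10¹³ × (1.860×10⁻⁷ − 1.499×10⁻⁷) = 7.955×10⁵ m²/s².
v = 891.9 m/s.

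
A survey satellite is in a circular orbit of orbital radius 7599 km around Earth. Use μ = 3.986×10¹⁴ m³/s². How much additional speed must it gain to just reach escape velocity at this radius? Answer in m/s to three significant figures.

Δv ≈ 3000 m/s

r = 7599 km = 7.599×10⁶ m.
Circular speed v_c = √(μ/r) = 7243 m/s.
Escape speed v_esc = √(2μ/r) = √2 × v_c = 10240 m/s.
Δv = v_esc − v_c = 3000 m/s.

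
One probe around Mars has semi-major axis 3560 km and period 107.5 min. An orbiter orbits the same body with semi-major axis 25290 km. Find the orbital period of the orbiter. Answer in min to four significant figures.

Kepler's third law: T² ∝ a³, so T₂ = T₁ (a₂/a₁)^(3/2).
a₂/a₁ = 7.104, (a₂/a₁)^(3/2) = 18.93.
T₂ = 107.5 × 18.93 = 2035 min.

T₂ ≈ 2035 min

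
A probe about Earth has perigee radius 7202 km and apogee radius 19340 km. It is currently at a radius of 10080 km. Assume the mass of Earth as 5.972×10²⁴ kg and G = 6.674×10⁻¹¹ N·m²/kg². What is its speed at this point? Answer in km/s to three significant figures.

μ = GM = 6.674×10⁻¹¹ × 5.972×10²⁴ = 3.986×10¹⁴ m³/s².
Semi-major axis a = (r_p + r_a)/2 = 13271 km = 1.327×10⁷ m.
Vis-viva: v² = μ(2/r − 1/a) = 3.986×10¹⁴ × (1.984×10⁻⁷ − 7.535×10⁻⁸) = 4.905×10⁷ m²/s².
v = 7003 m/s = 7.003 km/s.

v ≈ 7.00 km/s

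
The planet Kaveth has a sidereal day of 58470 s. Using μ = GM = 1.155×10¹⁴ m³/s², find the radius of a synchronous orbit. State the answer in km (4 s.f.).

r_sync ≈ 21550 km

A synchronous orbit has period T, so by Kepler's third law a = (μT²/4π²)^(1/3).
μT²/4π² = 1.155×10¹⁴ × (5.847×10⁴)² / 39.48 = 1.000×10²² m³.
a = 2.155×10⁷ m = 21546 km.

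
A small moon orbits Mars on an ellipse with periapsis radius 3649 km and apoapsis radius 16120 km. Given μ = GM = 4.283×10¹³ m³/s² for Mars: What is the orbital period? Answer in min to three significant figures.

T ≈ 497 min

Semi-major axis a = (r_p + r_a)/2 = (3649.0 + 16120)/2 = 9884.5 km = 9.884×10⁶ m.
By Kepler's third law T = 2π√(a³/μ) = 2π × 4.749×10³ = 2.984×10⁴ s.
= 497.3 min.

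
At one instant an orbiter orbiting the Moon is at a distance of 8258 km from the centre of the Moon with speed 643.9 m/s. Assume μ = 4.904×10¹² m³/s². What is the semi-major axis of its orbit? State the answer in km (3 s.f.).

a ≈ 6340 km

r = 8.258×10⁶ m.
Specific orbital energy ε = v²/2 − μ/r = (643.9)²/2 − 4.904×10¹²/8.258×10⁶ = -3.865×10⁵ J/kg.
Since ε = −μ/(2a), a = −μ/(2ε) = 6.343×10⁶ m = 6343.4 km.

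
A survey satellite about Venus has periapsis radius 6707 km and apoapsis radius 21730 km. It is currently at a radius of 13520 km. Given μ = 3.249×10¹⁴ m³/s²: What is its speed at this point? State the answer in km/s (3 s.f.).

v ≈ 5.02 km/s

Semi-major axis a = (r_p + r_a)/2 = 14218 km = 1.422×10⁷ m.
Vis-viva: v² = μ(2/r − 1/a) = 3.249×10¹⁴ × (1.479×10⁻⁷ − 7.033×10⁻⁸) = 2.521×10⁷ m²/s².
v = 5021 m/s = 5.021 km/s.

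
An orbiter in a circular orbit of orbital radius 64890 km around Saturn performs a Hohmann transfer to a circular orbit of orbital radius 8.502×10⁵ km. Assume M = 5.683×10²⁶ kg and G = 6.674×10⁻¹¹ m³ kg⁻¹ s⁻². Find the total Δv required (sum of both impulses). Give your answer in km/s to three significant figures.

Δv_total ≈ 12.9 km/s

μ = GM = 6.674×10⁻¹¹ × 5.683×10²⁶ = 3.793×10¹⁶ m³/s².
r₁ = 64890 km = 6.489×10⁷ m.
r₂ = 8.502×10⁵ km = 8.502×10⁸ m.
Transfer ellipse a_t = (r₁ + r₂)/2 = 4.575×10⁸ m.
At r₁: circular v_c1 = √(μ/r₁) = 24180 m/s; transfer-perikrone v_p = √[μ(2/r₁ − 1/a_t)] = 32960 m/s.
Δv₁ = v_p − v_c1 = 8780 m/s.
At r₂: circular v_c2 = √(μ/r₂) = 6679 m/s; transfer-apokrone v_a = √[μ(2/r₂ − 1/a_t)] = 2515 m/s.
Δv₂ = v_c2 − v_a = 4164 m/s.
Total Δv = Δv₁ + Δv₂ = 12940 m/s = 12.94 km/s.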